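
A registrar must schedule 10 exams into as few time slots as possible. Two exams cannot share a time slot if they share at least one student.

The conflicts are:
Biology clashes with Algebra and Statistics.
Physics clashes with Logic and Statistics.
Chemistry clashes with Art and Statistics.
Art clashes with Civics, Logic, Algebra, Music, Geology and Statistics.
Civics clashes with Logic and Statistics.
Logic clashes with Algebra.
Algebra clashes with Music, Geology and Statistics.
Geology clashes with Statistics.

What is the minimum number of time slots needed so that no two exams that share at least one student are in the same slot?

4

Art, Algebra, Geology, Statistics pairwise conflict, so at least 4 time slots are needed.
A valid assignment using 4 time slots: Biology=1, Physics=1, Chemistry=3, Art=1, Civics=3, Logic=2, Algebra=3, Music=2, Geology=4, Statistics=2. Every pair that conflicts lands in different time slots.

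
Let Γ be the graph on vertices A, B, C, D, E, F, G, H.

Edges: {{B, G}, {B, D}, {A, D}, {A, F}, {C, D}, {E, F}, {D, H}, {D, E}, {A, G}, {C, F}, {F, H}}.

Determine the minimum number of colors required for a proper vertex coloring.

2

B and G are adjacent, so at least 2 colors are needed.
One proper 2-coloring: A=2, B=2, C=2, D=1, E=2, F=1, G=1, H=2. No two adjacent vertices share a color.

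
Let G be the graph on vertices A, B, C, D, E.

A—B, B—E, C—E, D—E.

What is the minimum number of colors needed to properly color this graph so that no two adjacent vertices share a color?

B and E are adjacent, so at least 2 colors are needed.
A valid assignment using 2 colors: A=1, B=2, C=2, D=2, E=1. No two adjacent vertices share a color.

2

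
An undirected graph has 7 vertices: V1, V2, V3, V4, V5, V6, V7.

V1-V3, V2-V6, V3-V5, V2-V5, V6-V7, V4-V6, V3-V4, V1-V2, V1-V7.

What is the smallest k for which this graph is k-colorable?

3

The cycle V4-V3-V1-V2-V6-V4 has odd length 5, so it cannot be 2-colored; at least 3 colors are needed.
3 colors suffice: color R → {V1, V5, V6}; color B → {V2, V3, V7}; color G → {V4}. Every edge joins two different colors.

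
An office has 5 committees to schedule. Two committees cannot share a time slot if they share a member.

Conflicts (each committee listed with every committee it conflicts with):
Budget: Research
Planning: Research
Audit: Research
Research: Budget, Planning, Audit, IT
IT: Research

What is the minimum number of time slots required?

Budget and Research conflict, so at least 2 time slots are needed.
2 time slots suffice: Budget=2, Planning=2, Audit=2, Research=1, IT=2. No two conflicting committees share a time slot.

2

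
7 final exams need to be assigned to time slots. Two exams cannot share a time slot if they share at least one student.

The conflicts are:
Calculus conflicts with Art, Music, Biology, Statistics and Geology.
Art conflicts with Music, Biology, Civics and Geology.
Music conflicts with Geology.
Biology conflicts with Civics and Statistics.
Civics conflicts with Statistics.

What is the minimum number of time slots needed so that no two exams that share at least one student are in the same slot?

4

Calculus, Art, Music, Geology are mutually in conflict, so at least 4 time slots are needed.
4 time slots suffice: time slot 1 → {Calculus, Civics}; time slot 2 → {Art, Statistics}; time slot 3 → {Music, Biology}; time slot 4 → {Geology}. No two conflicting exams share a time slot.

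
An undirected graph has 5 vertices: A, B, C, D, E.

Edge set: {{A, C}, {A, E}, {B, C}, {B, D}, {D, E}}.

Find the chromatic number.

3

The cycle C-B-D-E-A-C has odd length 5, so it cannot be 2-colored; at least 3 colors are needed.
3 colors suffice: color red → {C, D}; color blue → {A, B}; color green → {E}. Every edge joins two different colors.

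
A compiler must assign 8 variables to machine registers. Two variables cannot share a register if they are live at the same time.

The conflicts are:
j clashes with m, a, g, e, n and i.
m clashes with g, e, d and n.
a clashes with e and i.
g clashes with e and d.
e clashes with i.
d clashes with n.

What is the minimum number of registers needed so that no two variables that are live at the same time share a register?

j, a, e, i all conflict with each other, so at least 4 registers are needed.
4 registers suffice: register 1 → {j, d}; register 2 → {m, a}; register 3 → {e, n}; register 4 → {g, i}. Every pair that conflicts lands in different registers.

4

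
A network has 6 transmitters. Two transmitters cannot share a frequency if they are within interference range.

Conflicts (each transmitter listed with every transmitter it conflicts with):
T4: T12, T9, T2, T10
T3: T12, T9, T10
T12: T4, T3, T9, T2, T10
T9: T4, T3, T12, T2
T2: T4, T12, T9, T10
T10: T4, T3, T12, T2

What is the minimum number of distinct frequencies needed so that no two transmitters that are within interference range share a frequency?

4

T4, T12, T9, T2 are mutually in conflict, so at least 4 frequencies are needed.
A valid assignment using 4 frequencies: T4=4, T3=2, T12=1, T9=3, T2=2, T10=3. Every pair that conflicts lands in different frequencies.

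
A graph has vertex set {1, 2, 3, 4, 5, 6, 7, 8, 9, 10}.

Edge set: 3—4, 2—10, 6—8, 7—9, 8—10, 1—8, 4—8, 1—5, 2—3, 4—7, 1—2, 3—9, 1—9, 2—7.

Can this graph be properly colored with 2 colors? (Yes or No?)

No

The cycle 2-10-8-4-3-2 has odd length 5, so it cannot be 2-colored; at least 3 colors are needed.
So 2 colors are not enough.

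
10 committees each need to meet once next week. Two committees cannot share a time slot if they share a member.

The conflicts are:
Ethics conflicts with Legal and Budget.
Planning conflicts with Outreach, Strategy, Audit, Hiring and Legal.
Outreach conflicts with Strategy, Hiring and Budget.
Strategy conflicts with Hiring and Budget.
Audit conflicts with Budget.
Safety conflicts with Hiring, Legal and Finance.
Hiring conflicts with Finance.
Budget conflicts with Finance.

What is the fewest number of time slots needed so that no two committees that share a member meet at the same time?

4

Planning, Outreach, Strategy, Hiring all conflict with each other, so at least 4 time slots are needed.
4 time slots suffice: time slot 1 → {Hiring, Legal, Budget}; time slot 2 → {Ethics, Planning, Safety}; time slot 3 → {Strategy, Audit, Finance}; time slot 4 → {Outreach}. Every pair that conflicts lands in different time slots.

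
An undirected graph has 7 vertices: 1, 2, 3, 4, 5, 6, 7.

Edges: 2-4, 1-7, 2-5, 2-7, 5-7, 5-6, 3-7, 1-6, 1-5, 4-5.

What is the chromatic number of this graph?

3

2, 5, 7 are mutually adjacent, so at least 3 colors are needed.
A valid assignment using 3 colors: 1=green, 2=green, 3=red, 4=blue, 5=red, 6=blue, 7=blue. Every edge joins two different colors.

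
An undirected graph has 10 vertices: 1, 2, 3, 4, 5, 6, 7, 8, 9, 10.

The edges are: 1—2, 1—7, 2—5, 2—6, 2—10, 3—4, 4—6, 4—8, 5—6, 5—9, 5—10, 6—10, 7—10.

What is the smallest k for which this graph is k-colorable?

2, 5, 6, 10 are mutually adjacent (a clique of size 4), so at least 4 colors are needed.
4 colors suffice: 1=a, 2=b, 3=b, 4=a, 5=c, 6=d, 7=b, 8=b, 9=a, 10=a. Each edge has distinct colors on its endpoints.

4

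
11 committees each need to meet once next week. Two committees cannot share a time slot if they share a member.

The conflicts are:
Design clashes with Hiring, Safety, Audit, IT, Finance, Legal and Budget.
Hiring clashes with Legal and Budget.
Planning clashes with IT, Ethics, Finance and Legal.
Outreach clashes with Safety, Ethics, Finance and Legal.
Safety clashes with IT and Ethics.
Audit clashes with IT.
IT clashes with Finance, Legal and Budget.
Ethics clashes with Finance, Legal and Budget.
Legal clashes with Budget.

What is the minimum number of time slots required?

4

Design, IT, Legal, Budget are mutually in conflict, so at least 4 time slots are needed.
A valid assignment using 4 time slots: Design=3, Hiring=1, Planning=3, Outreach=3, Safety=2, Audit=2, IT=1, Ethics=1, Finance=2, Legal=2, Budget=4. Every pair that conflicts lands in different time slots.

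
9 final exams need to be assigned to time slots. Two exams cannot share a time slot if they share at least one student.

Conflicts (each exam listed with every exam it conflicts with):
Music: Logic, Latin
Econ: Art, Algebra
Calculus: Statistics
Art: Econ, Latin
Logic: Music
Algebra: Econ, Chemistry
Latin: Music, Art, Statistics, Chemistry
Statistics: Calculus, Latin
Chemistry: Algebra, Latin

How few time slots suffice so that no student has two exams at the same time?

The cycle Algebra-Chemistry-Latin-Art-Econ-Algebra has odd length 5, so it cannot be 2-colored; at least 3 time slots are needed.
3 time slots suffice: Music=2, Econ=1, Calculus=1, Art=2, Logic=1, Algebra=3, Latin=1, Statistics=2, Chemistry=2. Every pair that conflicts lands in different time slots.

3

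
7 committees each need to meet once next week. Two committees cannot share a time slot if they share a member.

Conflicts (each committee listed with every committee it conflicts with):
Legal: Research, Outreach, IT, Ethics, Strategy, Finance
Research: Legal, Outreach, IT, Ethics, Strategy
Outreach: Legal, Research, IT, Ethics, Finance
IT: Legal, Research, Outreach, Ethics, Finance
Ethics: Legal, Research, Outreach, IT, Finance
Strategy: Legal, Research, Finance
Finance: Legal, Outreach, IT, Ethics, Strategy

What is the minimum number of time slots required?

5

Legal, Outreach, IT, Ethics, Finance all conflict with each other, so at least 5 time slots are needed.
5 time slots suffice: Legal=1, Research=3, Outreach=2, IT=4, Ethics=5, Strategy=2, Finance=3. Every pair that conflicts lands in different time slots.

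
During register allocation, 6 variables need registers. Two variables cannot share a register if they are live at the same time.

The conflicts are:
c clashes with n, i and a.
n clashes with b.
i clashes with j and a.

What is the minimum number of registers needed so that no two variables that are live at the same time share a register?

3

c, i, a pairwise conflict, so at least 3 registers are needed.
Using 3 registers: c=2, n=1, i=1, b=2, j=2, a=3. Each listed conflict is separated.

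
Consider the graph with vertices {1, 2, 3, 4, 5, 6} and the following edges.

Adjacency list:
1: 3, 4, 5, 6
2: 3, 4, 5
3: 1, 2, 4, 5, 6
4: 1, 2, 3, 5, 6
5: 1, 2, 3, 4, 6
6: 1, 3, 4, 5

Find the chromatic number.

5

1, 3, 4, 5, 6 form a clique, so at least 5 colors are needed.
5 colors suffice: color a → {4}; color b → {5}; color c → {3}; color d → {2, 6}; color e → {1}. Each edge has distinct colors on its endpoints.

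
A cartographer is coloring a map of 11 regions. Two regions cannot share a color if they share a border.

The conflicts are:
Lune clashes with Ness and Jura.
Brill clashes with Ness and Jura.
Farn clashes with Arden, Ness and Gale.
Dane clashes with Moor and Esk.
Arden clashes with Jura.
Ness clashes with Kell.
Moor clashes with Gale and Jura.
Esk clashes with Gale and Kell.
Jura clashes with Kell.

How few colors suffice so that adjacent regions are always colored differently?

The cycle Esk-Dane-Moor-Jura-Kell-Esk has odd length 5, so it cannot be 2-colored; at least 3 colors are needed.
One proper 3-coloring: Lune=2, Brill=2, Farn=2, Dane=3, Arden=3, Ness=1, Moor=2, Esk=1, Gale=3, Jura=1, Kell=2. Each listed conflict is separated.

3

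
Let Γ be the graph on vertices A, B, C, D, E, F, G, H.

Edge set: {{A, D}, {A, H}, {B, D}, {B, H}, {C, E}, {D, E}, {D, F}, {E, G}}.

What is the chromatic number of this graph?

2

A and D are adjacent, so at least 2 colors are needed.
One proper 2-coloring: A=2, B=2, C=1, D=1, E=2, F=2, G=1, H=1. Every edge joins two different colors.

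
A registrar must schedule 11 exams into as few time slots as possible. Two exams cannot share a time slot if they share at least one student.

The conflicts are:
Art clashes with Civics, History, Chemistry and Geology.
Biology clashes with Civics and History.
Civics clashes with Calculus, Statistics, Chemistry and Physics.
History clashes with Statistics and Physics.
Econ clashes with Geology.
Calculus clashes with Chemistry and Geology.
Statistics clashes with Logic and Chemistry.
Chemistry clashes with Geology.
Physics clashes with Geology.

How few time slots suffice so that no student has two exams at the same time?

3

Art, Chemistry, Geology pairwise conflict, so at least 3 time slots are needed.
Using 3 time slots: Art=3, Biology=2, Civics=1, History=1, Econ=2, Calculus=3, Statistics=3, Logic=1, Chemistry=2, Physics=2, Geology=1. No two conflicting exams share a time slot.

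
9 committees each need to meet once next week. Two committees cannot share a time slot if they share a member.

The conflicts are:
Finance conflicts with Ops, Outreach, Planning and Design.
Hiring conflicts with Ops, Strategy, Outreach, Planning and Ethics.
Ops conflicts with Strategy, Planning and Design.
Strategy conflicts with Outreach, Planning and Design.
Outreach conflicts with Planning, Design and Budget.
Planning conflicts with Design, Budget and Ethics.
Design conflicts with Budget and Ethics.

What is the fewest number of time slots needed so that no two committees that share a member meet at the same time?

4

Outreach, Planning, Design, Budget all conflict with each other, so at least 4 time slots are needed.
A valid assignment using 4 time slots: Finance=4, Hiring=2, Ops=3, Strategy=4, Outreach=3, Planning=1, Design=2, Budget=4, Ethics=3. Each listed conflict is separated.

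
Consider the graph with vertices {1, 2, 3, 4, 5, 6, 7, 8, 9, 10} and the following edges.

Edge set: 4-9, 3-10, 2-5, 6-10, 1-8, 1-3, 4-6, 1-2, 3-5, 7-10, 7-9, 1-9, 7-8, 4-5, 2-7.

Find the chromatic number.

The cycle 1-3-5-4-9-1 has odd length 5, so it cannot be 2-colored; at least 3 colors are needed.
3 colors suffice: color red → {1, 5, 6, 7}; color blue → {2, 8, 9, 10}; color green → {3, 4}. No two adjacent vertices share a color.

3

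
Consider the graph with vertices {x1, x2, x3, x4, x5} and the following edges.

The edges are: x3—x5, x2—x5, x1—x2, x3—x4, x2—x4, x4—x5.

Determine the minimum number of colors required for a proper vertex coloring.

x2, x4, x5 are pairwise adjacent, so at least 3 colors are needed.
3 colors suffice: color 1 → {x1, x5}; color 2 → {x2, x3}; color 3 → {x4}. Every edge joins two different colors.

3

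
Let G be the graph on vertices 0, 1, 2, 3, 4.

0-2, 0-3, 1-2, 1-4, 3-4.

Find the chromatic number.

The cycle 4-1-2-0-3-4 has odd length 5, so it cannot be 2-colored; at least 3 colors are needed.
3 colors suffice: color red → {2, 4}; color blue → {0, 1}; color green → {3}. Each edge has distinct colors on its endpoints.

3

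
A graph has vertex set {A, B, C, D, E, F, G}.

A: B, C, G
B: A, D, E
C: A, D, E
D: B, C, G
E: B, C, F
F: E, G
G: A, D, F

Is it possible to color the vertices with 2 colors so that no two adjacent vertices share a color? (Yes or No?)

The cycle C-A-G-F-E-C has odd length 5, so it cannot be 2-colored; at least 3 colors are needed.
So 2 colors are not enough.

No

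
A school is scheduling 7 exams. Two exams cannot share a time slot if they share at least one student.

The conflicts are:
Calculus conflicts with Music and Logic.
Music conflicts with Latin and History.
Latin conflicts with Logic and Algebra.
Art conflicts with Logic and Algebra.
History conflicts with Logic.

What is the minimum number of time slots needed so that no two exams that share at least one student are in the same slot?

Art and Algebra conflict, so at least 2 time slots are needed.
Using 2 time slots: Calculus=2, Music=1, Latin=2, Art=2, History=2, Logic=1, Algebra=1. Every pair that conflicts lands in different time slots.

2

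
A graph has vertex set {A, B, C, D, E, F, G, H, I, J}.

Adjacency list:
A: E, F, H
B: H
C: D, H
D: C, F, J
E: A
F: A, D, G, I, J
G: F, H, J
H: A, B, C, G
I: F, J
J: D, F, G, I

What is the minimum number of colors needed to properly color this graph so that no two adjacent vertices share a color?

D, F, J form a triangle, so at least 3 colors are needed.
3 colors suffice: color red → {E, F, H}; color blue → {A, B, C, J}; color green → {D, G, I}. Each edge has distinct colors on its endpoints.

3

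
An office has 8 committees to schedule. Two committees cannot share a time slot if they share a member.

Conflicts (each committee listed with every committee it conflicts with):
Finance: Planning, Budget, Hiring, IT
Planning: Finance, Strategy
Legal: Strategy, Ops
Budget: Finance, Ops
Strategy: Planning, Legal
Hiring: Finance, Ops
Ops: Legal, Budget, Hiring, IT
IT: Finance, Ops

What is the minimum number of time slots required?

2

Finance and IT conflict, so at least 2 time slots are needed.
Using 2 time slots: Finance=1, Planning=2, Legal=2, Budget=2, Strategy=1, Hiring=2, Ops=1, IT=2. Every pair that conflicts lands in different time slots.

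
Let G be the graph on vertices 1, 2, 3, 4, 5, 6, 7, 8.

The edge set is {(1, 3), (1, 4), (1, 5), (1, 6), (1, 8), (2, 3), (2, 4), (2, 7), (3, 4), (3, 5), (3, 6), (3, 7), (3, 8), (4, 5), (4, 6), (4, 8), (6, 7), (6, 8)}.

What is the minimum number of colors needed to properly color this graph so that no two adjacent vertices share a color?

1, 3, 4, 6, 8 form a clique, so at least 5 colors are needed.
A valid assignment using 5 colors: 1=green, 2=green, 3=red, 4=blue, 5=yellow, 6=yellow, 7=blue, 8=purple. Every edge joins two different colors.

5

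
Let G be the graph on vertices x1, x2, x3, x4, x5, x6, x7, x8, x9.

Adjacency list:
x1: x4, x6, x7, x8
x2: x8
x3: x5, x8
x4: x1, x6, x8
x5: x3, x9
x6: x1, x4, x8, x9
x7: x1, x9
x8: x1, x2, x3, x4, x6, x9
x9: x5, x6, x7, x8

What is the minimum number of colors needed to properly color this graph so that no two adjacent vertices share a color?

x1, x4, x6, x8 form a clique, so at least 4 colors are needed.
4 colors suffice: color 1 → {x5, x7, x8}; color 2 → {x1, x2, x3, x9}; color 3 → {x6}; color 4 → {x4}. No two adjacent vertices share a color.

4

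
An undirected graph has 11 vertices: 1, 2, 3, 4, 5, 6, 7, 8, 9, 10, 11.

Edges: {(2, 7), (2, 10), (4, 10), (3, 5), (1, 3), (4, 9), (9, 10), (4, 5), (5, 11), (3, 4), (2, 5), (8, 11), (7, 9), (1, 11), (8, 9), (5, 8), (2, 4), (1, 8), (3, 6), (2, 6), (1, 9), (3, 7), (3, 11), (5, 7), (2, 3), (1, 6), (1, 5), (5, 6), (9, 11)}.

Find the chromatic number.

4

2, 3, 5, 7 are mutually adjacent (a clique of size 4), so at least 4 colors are needed.
4 colors suffice: 1=c, 2=c, 3=b, 4=d, 5=a, 6=d, 7=d, 8=b, 9=a, 10=b, 11=d. Each edge has distinct colors on its endpoints.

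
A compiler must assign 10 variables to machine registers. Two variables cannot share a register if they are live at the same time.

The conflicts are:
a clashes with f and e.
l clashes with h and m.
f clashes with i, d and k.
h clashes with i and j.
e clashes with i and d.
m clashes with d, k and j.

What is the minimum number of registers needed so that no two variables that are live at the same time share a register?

2

l and m conflict, so at least 2 registers are needed.
A valid assignment using 2 registers: a=2, l=2, f=1, h=1, e=1, i=2, m=1, d=2, k=2, j=2. Every pair that conflicts lands in different registers.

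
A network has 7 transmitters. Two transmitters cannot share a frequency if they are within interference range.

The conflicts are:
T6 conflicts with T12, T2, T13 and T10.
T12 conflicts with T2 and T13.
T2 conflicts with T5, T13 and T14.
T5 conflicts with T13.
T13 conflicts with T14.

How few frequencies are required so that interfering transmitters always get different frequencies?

4

T6, T12, T2, T13 all conflict with each other, so at least 4 frequencies are needed.
Using 4 frequencies: T6=3, T12=4, T2=2, T5=3, T13=1, T10=1, T14=3. Each listed conflict is separated.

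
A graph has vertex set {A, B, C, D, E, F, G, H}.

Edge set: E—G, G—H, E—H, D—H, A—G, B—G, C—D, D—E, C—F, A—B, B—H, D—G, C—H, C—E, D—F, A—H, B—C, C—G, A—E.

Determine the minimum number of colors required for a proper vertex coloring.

5

C, D, E, G, H are pairwise adjacent (a clique of size 5), so at least 5 colors are needed.
5 colors suffice: A=3, B=4, C=3, D=4, E=5, F=1, G=1, H=2. Each edge has distinct colors on its endpoints.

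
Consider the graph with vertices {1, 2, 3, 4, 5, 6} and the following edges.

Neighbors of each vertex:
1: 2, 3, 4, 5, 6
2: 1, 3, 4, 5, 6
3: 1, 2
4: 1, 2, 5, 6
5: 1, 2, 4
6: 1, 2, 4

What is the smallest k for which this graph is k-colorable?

4

1, 2, 4, 6 are mutually adjacent (a clique of size 4), so at least 4 colors are needed.
A valid assignment using 4 colors: 1=b, 2=a, 3=c, 4=c, 5=d, 6=d. Every edge joins two different colors.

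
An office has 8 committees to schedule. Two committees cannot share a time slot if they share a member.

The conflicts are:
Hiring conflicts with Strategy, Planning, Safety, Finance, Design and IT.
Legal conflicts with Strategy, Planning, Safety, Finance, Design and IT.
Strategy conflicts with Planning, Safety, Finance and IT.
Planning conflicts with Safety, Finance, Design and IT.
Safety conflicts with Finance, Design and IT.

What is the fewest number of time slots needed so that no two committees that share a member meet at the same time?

Hiring, Strategy, Planning, Safety, Finance pairwise conflict, so at least 5 time slots are needed.
Using 5 time slots: Hiring=3, Legal=3, Strategy=4, Planning=2, Safety=1, Finance=5, Design=4, IT=5. Every pair that conflicts lands in different time slots.

5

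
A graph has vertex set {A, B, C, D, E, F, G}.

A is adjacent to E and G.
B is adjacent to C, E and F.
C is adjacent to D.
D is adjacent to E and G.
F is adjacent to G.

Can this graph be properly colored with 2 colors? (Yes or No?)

No

The cycle G-D-C-B-F-G has odd length 5, so it cannot be 2-colored; at least 3 colors are needed.
So 2 colors are not enough.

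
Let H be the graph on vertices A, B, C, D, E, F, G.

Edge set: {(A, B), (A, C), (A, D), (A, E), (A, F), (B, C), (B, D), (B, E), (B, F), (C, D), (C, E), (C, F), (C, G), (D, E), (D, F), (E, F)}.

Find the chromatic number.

6

A, B, C, D, E, F are mutually adjacent (a clique of size 6), so at least 6 colors are needed.
6 colors suffice: color 1 → {C}; color 2 → {E, G}; color 3 → {D}; color 4 → {B}; color 5 → {A}; color 6 → {F}. Every edge joins two different colors.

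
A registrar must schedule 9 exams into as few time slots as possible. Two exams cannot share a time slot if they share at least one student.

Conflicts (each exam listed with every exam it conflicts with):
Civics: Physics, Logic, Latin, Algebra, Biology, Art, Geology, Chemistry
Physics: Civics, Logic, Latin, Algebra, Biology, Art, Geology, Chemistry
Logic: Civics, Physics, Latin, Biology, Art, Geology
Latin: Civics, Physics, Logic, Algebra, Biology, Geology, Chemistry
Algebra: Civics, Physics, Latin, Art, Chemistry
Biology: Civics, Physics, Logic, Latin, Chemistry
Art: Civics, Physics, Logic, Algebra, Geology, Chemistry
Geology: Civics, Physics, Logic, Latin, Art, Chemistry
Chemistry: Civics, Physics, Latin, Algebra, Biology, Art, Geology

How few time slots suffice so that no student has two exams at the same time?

Civics, Physics, Latin, Geology, Chemistry pairwise conflict, so at least 5 time slots are needed.
Using 5 time slots: Civics=1, Physics=2, Logic=4, Latin=3, Algebra=5, Biology=5, Art=3, Geology=5, Chemistry=4. Every pair that conflicts lands in different time slots.

5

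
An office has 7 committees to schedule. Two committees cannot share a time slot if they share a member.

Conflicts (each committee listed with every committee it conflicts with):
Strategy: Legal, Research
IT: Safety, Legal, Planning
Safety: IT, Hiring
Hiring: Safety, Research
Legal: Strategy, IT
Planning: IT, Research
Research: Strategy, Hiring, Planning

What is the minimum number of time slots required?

The cycle Hiring-Safety-IT-Planning-Research-Hiring has odd length 5, so it cannot be 2-colored; at least 3 time slots are needed.
3 time slots suffice: time slot 1 → {IT, Research}; time slot 2 → {Hiring, Legal, Planning}; time slot 3 → {Strategy, Safety}. Every pair that conflicts lands in different time slots.

3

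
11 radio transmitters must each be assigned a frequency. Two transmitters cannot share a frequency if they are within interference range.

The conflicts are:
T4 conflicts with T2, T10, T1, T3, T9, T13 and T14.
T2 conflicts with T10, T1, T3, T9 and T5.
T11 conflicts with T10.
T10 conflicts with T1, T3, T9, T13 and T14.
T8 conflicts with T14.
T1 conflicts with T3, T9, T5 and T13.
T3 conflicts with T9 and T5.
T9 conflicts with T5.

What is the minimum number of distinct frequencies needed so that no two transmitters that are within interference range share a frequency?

6

T4, T2, T10, T1, T3, T9 pairwise conflict, so at least 6 frequencies are needed.
6 frequencies suffice: frequency 1 → {T10, T8, T5}; frequency 2 → {T4, T11}; frequency 3 → {T1, T14}; frequency 4 → {T9, T13}; frequency 5 → {T2}; frequency 6 → {T3}. Every pair that conflicts lands in different frequencies.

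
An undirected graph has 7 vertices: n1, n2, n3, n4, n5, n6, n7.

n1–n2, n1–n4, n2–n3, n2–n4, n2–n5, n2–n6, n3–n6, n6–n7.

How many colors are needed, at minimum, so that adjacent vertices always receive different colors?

3

n2, n3, n6 are mutually adjacent, so at least 3 colors are needed.
3 colors suffice: color 1 → {n2, n7}; color 2 → {n1, n5, n6}; color 3 → {n3, n4}. Every edge joins two different colors.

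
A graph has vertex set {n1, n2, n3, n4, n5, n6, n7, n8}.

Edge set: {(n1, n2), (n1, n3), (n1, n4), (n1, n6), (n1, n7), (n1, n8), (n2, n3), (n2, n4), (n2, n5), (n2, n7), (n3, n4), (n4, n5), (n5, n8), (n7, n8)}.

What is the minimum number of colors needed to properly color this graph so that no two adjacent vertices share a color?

n1, n2, n3, n4 form a clique, so at least 4 colors are needed.
4 colors suffice: color R → {n1, n5}; color B → {n2, n6, n8}; color G → {n4, n7}; color Y → {n3}. No two adjacent vertices share a color.

4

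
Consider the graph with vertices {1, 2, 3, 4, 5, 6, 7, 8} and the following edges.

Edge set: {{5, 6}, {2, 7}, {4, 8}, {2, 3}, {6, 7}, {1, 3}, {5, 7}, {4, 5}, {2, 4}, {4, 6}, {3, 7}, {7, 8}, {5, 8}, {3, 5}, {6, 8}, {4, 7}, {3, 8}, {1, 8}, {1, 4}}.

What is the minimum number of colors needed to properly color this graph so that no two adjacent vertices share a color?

5

4, 5, 6, 7, 8 are mutually adjacent (a clique of size 5), so at least 5 colors are needed.
5 colors suffice: 1=green, 2=blue, 3=red, 4=red, 5=yellow, 6=purple, 7=green, 8=blue. Every edge joins two different colors.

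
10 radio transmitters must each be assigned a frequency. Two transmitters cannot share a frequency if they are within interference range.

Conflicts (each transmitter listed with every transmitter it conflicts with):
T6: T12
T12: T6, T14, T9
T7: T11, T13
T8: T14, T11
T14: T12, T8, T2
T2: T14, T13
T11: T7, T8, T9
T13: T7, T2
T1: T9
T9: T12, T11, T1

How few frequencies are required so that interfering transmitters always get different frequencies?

3

The cycle T14-T8-T11-T9-T12-T14 has odd length 5, so it cannot be 2-colored; at least 3 frequencies are needed.
Using 3 frequencies: T6=1, T12=3, T7=2, T8=2, T14=1, T2=2, T11=1, T13=1, T1=1, T9=2. Every pair that conflicts lands in different frequencies.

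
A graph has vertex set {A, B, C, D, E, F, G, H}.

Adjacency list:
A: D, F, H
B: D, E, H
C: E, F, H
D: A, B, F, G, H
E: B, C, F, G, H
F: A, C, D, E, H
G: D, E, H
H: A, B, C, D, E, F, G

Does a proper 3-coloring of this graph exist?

No

A, D, F, H are pairwise adjacent (a clique of size 4), so at least 4 colors are needed.
So 3 colors are not enough.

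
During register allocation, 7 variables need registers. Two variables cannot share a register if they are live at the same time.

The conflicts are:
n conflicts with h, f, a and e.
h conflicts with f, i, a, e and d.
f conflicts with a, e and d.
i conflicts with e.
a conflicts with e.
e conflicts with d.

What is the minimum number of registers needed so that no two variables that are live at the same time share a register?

n, h, f, a, e are mutually in conflict, so at least 5 registers are needed.
Using 5 registers: n=4, h=1, f=3, i=3, a=5, e=2, d=4. Every pair that conflicts lands in different registers.

5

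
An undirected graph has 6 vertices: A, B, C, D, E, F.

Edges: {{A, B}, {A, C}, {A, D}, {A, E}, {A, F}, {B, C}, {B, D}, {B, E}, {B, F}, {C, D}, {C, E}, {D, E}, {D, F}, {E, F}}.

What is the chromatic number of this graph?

5

A, B, D, E, F are pairwise adjacent (a clique of size 5), so at least 5 colors are needed.
5 colors suffice: color 1 → {B}; color 2 → {A}; color 3 → {D}; color 4 → {E}; color 5 → {C, F}. Every edge joins two different colors.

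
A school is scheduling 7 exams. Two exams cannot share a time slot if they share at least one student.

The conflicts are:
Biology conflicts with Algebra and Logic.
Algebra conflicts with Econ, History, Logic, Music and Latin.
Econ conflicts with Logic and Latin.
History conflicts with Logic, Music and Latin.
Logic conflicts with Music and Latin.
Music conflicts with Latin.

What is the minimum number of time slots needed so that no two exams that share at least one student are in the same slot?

5

Algebra, History, Logic, Music, Latin are mutually in conflict, so at least 5 time slots are needed.
5 time slots suffice: Biology=3, Algebra=1, Econ=4, History=5, Logic=2, Music=4, Latin=3. No two conflicting exams share a time slot.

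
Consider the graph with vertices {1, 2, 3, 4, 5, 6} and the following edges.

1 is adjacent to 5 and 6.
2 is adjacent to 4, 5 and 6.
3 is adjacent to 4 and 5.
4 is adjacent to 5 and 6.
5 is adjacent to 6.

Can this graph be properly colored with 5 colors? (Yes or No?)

The chromatic number is 4. 2, 4, 5, 6 are mutually adjacent (a clique of size 4), so at least 4 colors are needed.
One proper 4-coloring: 1=blue, 2=yellow, 3=green, 4=blue, 5=red, 6=green.
Since 5 ≥ 4, a proper 5-coloring certainly exists.

Yes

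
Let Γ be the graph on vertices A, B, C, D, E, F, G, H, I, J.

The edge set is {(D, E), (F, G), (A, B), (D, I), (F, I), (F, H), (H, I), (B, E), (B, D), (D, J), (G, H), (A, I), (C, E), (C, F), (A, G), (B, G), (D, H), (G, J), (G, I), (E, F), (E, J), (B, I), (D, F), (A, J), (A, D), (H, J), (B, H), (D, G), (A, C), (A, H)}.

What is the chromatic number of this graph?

A, B, D, G, H, I are mutually adjacent (a clique of size 6), so at least 6 colors are needed.
6 colors suffice: color 1 → {C, D}; color 2 → {E, G}; color 3 → {H}; color 4 → {A, F}; color 5 → {B, J}; color 6 → {I}. No two adjacent vertices share a color.

6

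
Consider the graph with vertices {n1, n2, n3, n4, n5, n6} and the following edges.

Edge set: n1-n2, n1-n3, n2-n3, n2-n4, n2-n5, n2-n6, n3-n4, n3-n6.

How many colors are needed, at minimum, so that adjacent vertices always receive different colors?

n2, n3, n4 are pairwise adjacent, so at least 3 colors are needed.
3 colors suffice: color 1 → {n2}; color 2 → {n3, n5}; color 3 → {n1, n4, n6}. Every edge joins two different colors.

3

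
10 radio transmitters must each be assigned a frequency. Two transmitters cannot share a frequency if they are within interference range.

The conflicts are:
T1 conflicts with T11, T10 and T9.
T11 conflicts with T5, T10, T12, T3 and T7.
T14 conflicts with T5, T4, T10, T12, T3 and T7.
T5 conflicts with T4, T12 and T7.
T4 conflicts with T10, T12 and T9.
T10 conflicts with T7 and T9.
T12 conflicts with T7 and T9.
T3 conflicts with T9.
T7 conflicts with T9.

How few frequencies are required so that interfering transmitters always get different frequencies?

T11, T5, T12, T7 all conflict with each other, so at least 4 frequencies are needed.
4 frequencies suffice: frequency 1 → {T1, T4, T3, T7}; frequency 2 → {T10, T12}; frequency 3 → {T11, T14, T9}; frequency 4 → {T5}. Each listed conflict is separated.

4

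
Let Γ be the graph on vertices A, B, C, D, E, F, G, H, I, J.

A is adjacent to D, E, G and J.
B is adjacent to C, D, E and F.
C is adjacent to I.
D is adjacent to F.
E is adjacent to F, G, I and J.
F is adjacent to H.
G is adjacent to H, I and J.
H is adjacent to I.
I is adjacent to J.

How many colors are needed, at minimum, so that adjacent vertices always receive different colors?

4

E, G, I, J form a clique, so at least 4 colors are needed.
4 colors suffice: color 1 → {C, D, E, H}; color 2 → {A, F, I}; color 3 → {B, G}; color 4 → {J}. No two adjacent vertices share a color.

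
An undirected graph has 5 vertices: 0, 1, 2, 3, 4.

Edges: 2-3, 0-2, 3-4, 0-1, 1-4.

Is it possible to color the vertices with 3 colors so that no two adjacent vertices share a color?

Yes

The chromatic number is 3. The cycle 4-3-2-0-1-4 has odd length 5, so it cannot be 2-colored; at least 3 colors are needed.
A valid assignment using 3 colors: 0=b, 1=a, 2=a, 3=b, 4=c.
That is already a proper 3-coloring.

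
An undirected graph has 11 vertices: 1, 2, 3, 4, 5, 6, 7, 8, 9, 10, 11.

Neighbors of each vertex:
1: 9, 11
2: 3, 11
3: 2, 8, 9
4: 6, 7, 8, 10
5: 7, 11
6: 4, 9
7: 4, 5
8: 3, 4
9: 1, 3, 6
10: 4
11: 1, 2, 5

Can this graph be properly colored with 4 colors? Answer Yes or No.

Yes

The chromatic number is 3. The cycle 2-11-1-9-3-2 has odd length 5, so it cannot be 2-colored; at least 3 colors are needed.
One proper 3-coloring: 1=b, 2=c, 3=b, 4=a, 5=b, 6=b, 7=c, 8=c, 9=a, 10=b, 11=a.
Since 4 ≥ 3, a proper 4-coloring certainly exists.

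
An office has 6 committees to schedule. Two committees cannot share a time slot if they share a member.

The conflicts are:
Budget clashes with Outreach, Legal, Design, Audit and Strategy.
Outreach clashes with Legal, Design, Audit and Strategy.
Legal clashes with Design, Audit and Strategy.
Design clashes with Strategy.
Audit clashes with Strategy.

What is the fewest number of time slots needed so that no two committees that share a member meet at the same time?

5

Budget, Outreach, Legal, Audit, Strategy pairwise conflict, so at least 5 time slots are needed.
5 time slots suffice: time slot 1 → {Strategy}; time slot 2 → {Legal}; time slot 3 → {Budget}; time slot 4 → {Outreach}; time slot 5 → {Design, Audit}. Each listed conflict is separated.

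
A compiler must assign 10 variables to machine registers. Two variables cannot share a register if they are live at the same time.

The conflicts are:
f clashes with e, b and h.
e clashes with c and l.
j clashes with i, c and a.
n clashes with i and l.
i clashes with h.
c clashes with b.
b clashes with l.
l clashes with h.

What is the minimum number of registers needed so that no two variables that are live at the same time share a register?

2

c and b conflict, so at least 2 registers are needed.
Using 2 registers: f=1, e=2, j=2, n=2, i=1, c=1, a=1, b=2, l=1, h=2. Every pair that conflicts lands in different registers.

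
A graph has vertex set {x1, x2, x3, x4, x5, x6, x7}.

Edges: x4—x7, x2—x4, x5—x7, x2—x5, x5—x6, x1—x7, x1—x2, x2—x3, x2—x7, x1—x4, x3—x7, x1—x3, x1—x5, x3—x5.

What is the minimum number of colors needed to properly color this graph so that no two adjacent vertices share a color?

x1, x2, x3, x5, x7 are mutually adjacent (a clique of size 5), so at least 5 colors are needed.
A valid assignment using 5 colors: x1=2, x2=1, x3=5, x4=3, x5=3, x6=1, x7=4. Every edge joins two different colors.

5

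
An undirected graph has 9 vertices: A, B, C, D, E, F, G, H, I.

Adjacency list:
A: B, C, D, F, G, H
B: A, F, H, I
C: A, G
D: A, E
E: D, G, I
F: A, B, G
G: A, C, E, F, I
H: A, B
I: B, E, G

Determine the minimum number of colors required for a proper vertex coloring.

E, G, I are mutually adjacent, so at least 3 colors are needed.
One proper 3-coloring: A=1, B=2, C=3, D=2, E=1, F=3, G=2, H=3, I=3. Each edge has distinct colors on its endpoints.

3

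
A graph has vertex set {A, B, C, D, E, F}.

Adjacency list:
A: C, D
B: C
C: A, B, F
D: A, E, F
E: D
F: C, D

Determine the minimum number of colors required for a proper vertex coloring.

A and D are adjacent, so at least 2 colors are needed.
A valid assignment using 2 colors: A=blue, B=blue, C=red, D=red, E=blue, F=blue. No two adjacent vertices share a color.

2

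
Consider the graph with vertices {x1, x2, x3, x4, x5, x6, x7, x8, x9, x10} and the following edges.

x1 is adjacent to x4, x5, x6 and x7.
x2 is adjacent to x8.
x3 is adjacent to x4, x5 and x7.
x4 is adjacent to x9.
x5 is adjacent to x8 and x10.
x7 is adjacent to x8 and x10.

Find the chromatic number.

x1 and x6 are adjacent, so at least 2 colors are needed.
2 colors suffice: color 1 → {x2, x4, x5, x6, x7}; color 2 → {x1, x3, x8, x9, x10}. Every edge joins two different colors.

2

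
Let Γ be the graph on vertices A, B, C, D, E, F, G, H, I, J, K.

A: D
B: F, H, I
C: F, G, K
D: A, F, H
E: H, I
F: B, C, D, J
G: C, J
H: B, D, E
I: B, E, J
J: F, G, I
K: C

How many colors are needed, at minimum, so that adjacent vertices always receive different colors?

B and H are adjacent, so at least 2 colors are needed.
2 colors suffice: color 1 → {A, F, G, H, I, K}; color 2 → {B, C, D, E, J}. No two adjacent vertices share a color.

2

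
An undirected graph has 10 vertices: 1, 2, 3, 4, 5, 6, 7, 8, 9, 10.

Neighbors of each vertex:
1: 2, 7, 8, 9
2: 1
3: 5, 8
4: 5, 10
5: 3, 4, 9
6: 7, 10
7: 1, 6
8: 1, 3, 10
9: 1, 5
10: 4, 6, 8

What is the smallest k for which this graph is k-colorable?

3

The cycle 8-10-4-5-3-8 has odd length 5, so it cannot be 2-colored; at least 3 colors are needed.
3 colors suffice: color red → {1, 5, 10}; color blue → {2, 4, 7, 8, 9}; color green → {3, 6}. Each edge has distinct colors on its endpoints.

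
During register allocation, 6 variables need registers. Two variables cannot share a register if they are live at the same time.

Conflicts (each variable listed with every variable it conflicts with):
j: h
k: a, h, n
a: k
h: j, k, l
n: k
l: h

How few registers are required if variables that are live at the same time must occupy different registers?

h and l conflict, so at least 2 registers are needed.
2 registers suffice: register 1 → {j, k, l}; register 2 → {a, h, n}. No two conflicting variables share a register.

2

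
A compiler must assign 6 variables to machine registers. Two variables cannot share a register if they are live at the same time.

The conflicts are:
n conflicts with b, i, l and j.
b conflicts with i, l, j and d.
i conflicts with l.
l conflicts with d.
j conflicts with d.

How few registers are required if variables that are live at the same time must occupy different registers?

n, b, i, l all conflict with each other, so at least 4 registers are needed.
4 registers suffice: register 1 → {b}; register 2 → {l, j}; register 3 → {n, d}; register 4 → {i}. Every pair that conflicts lands in different registers.

4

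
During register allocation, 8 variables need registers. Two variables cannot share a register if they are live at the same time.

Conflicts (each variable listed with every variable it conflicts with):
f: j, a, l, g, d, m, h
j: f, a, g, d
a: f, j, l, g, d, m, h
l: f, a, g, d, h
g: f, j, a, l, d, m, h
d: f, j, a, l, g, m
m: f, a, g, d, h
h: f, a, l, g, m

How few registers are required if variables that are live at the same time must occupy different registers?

f, a, l, g, d pairwise conflict, so at least 5 registers are needed.
5 registers suffice: f=2, j=5, a=1, l=5, g=3, d=4, m=5, h=4. Every pair that conflicts lands in different registers.

5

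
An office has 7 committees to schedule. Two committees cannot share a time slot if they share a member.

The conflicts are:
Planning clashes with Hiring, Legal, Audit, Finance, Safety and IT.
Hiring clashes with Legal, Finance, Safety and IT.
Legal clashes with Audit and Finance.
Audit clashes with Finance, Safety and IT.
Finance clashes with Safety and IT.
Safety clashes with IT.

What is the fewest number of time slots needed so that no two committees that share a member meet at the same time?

Planning, Hiring, Finance, Safety, IT are mutually in conflict, so at least 5 time slots are needed.
Using 5 time slots: Planning=1, Hiring=3, Legal=4, Audit=3, Finance=2, Safety=5, IT=4. Every pair that conflicts lands in different time slots.

5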